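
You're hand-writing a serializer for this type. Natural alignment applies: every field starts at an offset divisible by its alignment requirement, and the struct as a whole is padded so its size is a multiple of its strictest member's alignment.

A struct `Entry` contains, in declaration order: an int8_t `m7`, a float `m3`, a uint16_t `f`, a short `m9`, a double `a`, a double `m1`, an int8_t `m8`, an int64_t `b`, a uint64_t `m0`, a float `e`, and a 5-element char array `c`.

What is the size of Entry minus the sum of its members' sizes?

@0: m7 [1B, align 1] → 1
+3 pad (align 4)
@4: m3 [4B, align 4] → 8
@8: f [2B, align 2] → 10
@10: m9 [2B, align 2] → 12
+4 pad (align 8)
@16: a [8B, align 8] → 24
@24: m1 [8B, align 8] → 32
@32: m8 [1B, align 1] → 33
+7 pad (align 8)
@40: b [8B, align 8] → 48
@48: m0 [8B, align 8] → 56
@56: e [4B, align 4] → 60
@60: c [5B, align 1] → 65
+7 tail pad (align 8)
size 72, align 8
data bytes 51, size 72 → padding 21

21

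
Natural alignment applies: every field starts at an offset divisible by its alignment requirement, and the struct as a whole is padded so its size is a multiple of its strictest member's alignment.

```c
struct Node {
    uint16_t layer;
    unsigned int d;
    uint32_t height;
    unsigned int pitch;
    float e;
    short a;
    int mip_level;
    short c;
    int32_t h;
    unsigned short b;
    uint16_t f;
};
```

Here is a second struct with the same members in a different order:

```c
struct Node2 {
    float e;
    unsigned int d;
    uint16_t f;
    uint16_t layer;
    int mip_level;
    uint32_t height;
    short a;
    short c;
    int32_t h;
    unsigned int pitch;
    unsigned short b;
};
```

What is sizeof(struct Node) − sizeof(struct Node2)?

4

@0: layer [2B, align 2] → 2
+2 pad (align 4)
@4: d [4B, align 4] → 8
@8: height [4B, align 4] → 12
@12: pitch [4B, align 4] → 16
@16: e [4B, align 4] → 20
@20: a [2B, align 2] → 22
+2 pad (align 4)
@24: mip_level [4B, align 4] → 28
@28: c [2B, align 2] → 30
+2 pad (align 4)
@32: h [4B, align 4] → 36
@36: b [2B, align 2] → 38
@38: f [2B, align 2] → 40
size 40, align 4
— Node2 —
@0: e [4B, align 4] → 4
@4: d [4B, align 4] → 8
@8: f [2B, align 2] → 10
@10: layer [2B, align 2] → 12
@12: mip_level [4B, align 4] → 16
@16: height [4B, align 4] → 20
@20: a [2B, align 2] → 22
@22: c [2B, align 2] → 24
@24: h [4B, align 4] → 28
@28: pitch [4B, align 4] → 32
@32: b [2B, align 2] → 34
+2 tail pad (align 4)
size 36, align 4
40 − 36 = 4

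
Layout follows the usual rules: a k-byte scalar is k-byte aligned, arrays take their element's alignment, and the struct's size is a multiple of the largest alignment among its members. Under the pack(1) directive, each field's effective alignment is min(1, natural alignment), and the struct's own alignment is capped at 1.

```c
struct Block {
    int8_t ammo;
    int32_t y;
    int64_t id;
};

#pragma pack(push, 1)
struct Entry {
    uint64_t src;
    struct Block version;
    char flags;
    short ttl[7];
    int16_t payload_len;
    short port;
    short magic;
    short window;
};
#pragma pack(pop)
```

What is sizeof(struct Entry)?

47 bytes

Block: 0..1  ammo  (1B, 1-aligned); 1..4  -- padding (3B); 4..8  y  (4B, 4-aligned); 8..16  id  (8B, 8-aligned); sizeof = 16, alignof = 8
0..8  src  (8B, 1-aligned)
8..24  version  (16B, 1-aligned)
24..25  flags  (1B, 1-aligned)
25..39  ttl  (14B, 1-aligned)
39..41  payload_len  (2B, 1-aligned)
41..43  port  (2B, 1-aligned)
43..45  magic  (2B, 1-aligned)
45..47  window  (2B, 1-aligned)
sizeof = 47, alignof = 1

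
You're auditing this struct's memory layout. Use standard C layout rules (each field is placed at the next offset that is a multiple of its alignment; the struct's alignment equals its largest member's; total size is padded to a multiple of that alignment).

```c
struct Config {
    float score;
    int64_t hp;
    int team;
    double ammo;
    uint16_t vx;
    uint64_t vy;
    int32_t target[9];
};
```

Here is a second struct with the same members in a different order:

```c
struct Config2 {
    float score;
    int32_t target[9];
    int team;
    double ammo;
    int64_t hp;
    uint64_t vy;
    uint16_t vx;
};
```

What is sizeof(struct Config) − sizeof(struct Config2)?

8

score at 0 (size 4, align 4) → ends 4
pad 4 to align 8 for hp
hp at 8 (size 8, align 8) → ends 16
team at 16 (size 4, align 4) → ends 20
pad 4 to align 8 for ammo
ammo at 24 (size 8, align 8) → ends 32
vx at 32 (size 2, align 2) → ends 34
pad 6 to align 8 for vy
vy at 40 (size 8, align 8) → ends 48
target at 48 (size 36, align 4) → ends 84
tail pad 4 to reach multiple of 8
total 88 bytes, alignment 8
— Config2 —
score at 0 (size 4, align 4) → ends 4
target at 4 (size 36, align 4) → ends 40
team at 40 (size 4, align 4) → ends 44
pad 4 to align 8 for ammo
ammo at 48 (size 8, align 8) → ends 56
hp at 56 (size 8, align 8) → ends 64
vy at 64 (size 8, align 8) → ends 72
vx at 72 (size 2, align 2) → ends 74
tail pad 6 to reach multiple of 8
total 80 bytes, alignment 8
88 − 80 = 8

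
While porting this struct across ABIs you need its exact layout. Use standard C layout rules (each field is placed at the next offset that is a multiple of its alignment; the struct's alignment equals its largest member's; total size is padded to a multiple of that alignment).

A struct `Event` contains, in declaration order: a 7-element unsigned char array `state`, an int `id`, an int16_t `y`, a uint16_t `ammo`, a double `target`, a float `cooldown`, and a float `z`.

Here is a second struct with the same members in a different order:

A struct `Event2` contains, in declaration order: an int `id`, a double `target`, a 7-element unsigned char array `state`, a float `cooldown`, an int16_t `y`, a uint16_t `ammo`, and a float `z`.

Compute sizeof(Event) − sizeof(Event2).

state at 0 (size 7, align 1) → ends 7
pad 1 to align 4 for id
id at 8 (size 4, align 4) → ends 12
y at 12 (size 2, align 2) → ends 14
ammo at 14 (size 2, align 2) → ends 16
target at 16 (size 8, align 8) → ends 24
cooldown at 24 (size 4, align 4) → ends 28
z at 28 (size 4, align 4) → ends 32
total 32 bytes, alignment 8
— Event2 —
id at 0 (size 4, align 4) → ends 4
pad 4 to align 8 for target
target at 8 (size 8, align 8) → ends 16
state at 16 (size 7, align 1) → ends 23
pad 1 to align 4 for cooldown
cooldown at 24 (size 4, align 4) → ends 28
y at 28 (size 2, align 2) → ends 30
ammo at 30 (size 2, align 2) → ends 32
z at 32 (size 4, align 4) → ends 36
tail pad 4 to reach multiple of 8
total 40 bytes, alignment 8
32 − 40 = -8

-8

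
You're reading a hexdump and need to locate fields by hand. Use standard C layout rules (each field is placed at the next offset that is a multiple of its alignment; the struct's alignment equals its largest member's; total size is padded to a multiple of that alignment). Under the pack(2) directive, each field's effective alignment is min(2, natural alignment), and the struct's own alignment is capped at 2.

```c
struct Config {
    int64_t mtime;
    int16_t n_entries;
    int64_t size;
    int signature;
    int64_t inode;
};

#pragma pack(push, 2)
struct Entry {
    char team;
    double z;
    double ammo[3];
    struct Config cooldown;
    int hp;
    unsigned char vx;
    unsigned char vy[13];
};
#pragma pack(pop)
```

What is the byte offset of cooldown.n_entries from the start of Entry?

Config: 0..8  mtime  (8B, 8-aligned); 8..10  n_entries  (2B, 2-aligned); 10..16  -- padding (6B); 16..24  size  (8B, 8-aligned); 24..28  signature  (4B, 4-aligned); 28..32  -- padding (4B); 32..40  inode  (8B, 8-aligned); sizeof = 40, alignof = 8
0..1  team  (1B, 1-aligned)
1..2  -- padding (1B)
2..10  z  (8B, 2-aligned)
10..34  ammo  (24B, 2-aligned)
34..74  cooldown  (40B, 2-aligned)
within Config: n_entries at 8
34 + 8 = 42

42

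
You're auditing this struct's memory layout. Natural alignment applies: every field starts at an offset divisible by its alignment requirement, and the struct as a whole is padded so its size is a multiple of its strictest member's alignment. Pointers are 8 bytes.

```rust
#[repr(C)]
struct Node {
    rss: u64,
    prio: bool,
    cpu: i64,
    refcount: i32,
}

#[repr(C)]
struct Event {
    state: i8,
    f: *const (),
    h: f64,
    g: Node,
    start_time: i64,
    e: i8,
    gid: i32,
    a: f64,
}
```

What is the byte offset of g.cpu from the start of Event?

40

Node: 0..8  rss  (8B, 8-aligned); 8..9  prio  (1B, 1-aligned); 9..16  -- padding (7B); 16..24  cpu  (8B, 8-aligned); 24..28  refcount  (4B, 4-aligned); 28..32  -- tail padding (4B); sizeof = 32, alignof = 8
0..1  state  (1B, 1-aligned)
1..8  -- padding (7B)
8..16  f  (8B, 8-aligned)
16..24  h  (8B, 8-aligned)
24..56  g  (32B, 8-aligned)
within Node: cpu at 16
24 + 16 = 40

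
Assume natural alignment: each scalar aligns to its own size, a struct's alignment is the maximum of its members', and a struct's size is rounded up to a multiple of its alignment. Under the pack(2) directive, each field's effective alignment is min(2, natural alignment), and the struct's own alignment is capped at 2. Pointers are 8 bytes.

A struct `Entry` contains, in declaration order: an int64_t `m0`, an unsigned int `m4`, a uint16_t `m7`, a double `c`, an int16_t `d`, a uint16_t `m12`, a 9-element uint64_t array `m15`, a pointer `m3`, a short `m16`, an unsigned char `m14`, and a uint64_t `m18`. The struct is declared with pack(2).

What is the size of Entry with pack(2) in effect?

118

0..8  m0  (8B, 2-aligned)
8..12  m4  (4B, 2-aligned)
12..14  m7  (2B, 2-aligned)
14..22  c  (8B, 2-aligned)
22..24  d  (2B, 2-aligned)
24..26  m12  (2B, 2-aligned)
26..98  m15  (72B, 2-aligned)
98..106  m3  (8B, 2-aligned)
106..108  m16  (2B, 2-aligned)
108..109  m14  (1B, 1-aligned)
109..110  -- padding (1B)
110..118  m18  (8B, 2-aligned)
sizeof = 118, alignof = 2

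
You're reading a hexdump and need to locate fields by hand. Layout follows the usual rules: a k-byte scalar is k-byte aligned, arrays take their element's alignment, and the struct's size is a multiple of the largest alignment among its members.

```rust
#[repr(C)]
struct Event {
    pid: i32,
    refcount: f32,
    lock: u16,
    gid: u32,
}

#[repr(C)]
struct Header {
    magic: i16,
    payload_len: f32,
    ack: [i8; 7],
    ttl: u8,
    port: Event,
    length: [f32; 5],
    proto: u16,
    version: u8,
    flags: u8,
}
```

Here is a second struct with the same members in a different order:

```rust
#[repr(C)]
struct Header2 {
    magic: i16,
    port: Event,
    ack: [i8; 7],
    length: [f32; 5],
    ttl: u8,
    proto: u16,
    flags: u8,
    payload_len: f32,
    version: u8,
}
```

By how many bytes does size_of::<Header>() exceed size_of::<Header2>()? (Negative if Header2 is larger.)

-8

Event: pid at 0 (size 4, align 4) → ends 4; refcount at 4 (size 4, align 4) → ends 8; lock at 8 (size 2, align 2) → ends 10; pad 2 to align 4 for gid; gid at 12 (size 4, align 4) → ends 16; total 16 bytes, alignment 4
magic at 0 (size 2, align 2) → ends 2
pad 2 to align 4 for payload_len
payload_len at 4 (size 4, align 4) → ends 8
ack at 8 (size 7, align 1) → ends 15
ttl at 15 (size 1, align 1) → ends 16
port at 16 (size 16, align 4) → ends 32
length at 32 (size 20, align 4) → ends 52
proto at 52 (size 2, align 2) → ends 54
version at 54 (size 1, align 1) → ends 55
flags at 55 (size 1, align 1) → ends 56
total 56 bytes, alignment 4
— Header2 —
magic at 0 (size 2, align 2) → ends 2
pad 2 to align 4 for port
port at 4 (size 16, align 4) → ends 20
ack at 20 (size 7, align 1) → ends 27
pad 1 to align 4 for length
length at 28 (size 20, align 4) → ends 48
ttl at 48 (size 1, align 1) → ends 49
pad 1 to align 2 for proto
proto at 50 (size 2, align 2) → ends 52
flags at 52 (size 1, align 1) → ends 53
pad 3 to align 4 for payload_len
payload_len at 56 (size 4, align 4) → ends 60
version at 60 (size 1, align 1) → ends 61
tail pad 3 to reach multiple of 4
total 64 bytes, alignment 4
56 − 64 = -8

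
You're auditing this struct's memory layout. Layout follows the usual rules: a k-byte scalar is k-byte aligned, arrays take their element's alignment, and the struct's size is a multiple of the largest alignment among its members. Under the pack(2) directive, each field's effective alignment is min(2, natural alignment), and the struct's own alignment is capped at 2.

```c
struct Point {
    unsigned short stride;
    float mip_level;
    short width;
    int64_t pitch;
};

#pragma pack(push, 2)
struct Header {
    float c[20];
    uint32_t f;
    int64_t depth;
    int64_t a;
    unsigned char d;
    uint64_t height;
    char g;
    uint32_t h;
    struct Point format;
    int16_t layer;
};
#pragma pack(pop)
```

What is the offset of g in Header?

Point: 0..2  stride  (2B, 2-aligned); 2..4  -- padding (2B); 4..8  mip_level  (4B, 4-aligned); 8..10  width  (2B, 2-aligned); 10..16  -- padding (6B); 16..24  pitch  (8B, 8-aligned); sizeof = 24, alignof = 8
0..80  c  (80B, 2-aligned)
80..84  f  (4B, 2-aligned)
84..92  depth  (8B, 2-aligned)
92..100  a  (8B, 2-aligned)
100..101  d  (1B, 1-aligned)
101..102  -- padding (1B)
102..110  height  (8B, 2-aligned)
110..111  g  (1B, 1-aligned)

110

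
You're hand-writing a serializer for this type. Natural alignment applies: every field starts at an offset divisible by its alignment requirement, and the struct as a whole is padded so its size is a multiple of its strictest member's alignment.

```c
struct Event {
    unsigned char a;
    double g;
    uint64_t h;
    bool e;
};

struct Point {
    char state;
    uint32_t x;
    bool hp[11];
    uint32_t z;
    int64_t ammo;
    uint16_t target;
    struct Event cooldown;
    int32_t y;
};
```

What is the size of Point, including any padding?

Event: a at 0 (size 1, align 1) → ends 1; pad 7 to align 8 for g; g at 8 (size 8, align 8) → ends 16; h at 16 (size 8, align 8) → ends 24; e at 24 (size 1, align 1) → ends 25; tail pad 7 to reach multiple of 8; total 32 bytes, alignment 8
state at 0 (size 1, align 1) → ends 1
pad 3 to align 4 for x
x at 4 (size 4, align 4) → ends 8
hp at 8 (size 11, align 1) → ends 19
pad 1 to align 4 for z
z at 20 (size 4, align 4) → ends 24
ammo at 24 (size 8, align 8) → ends 32
target at 32 (size 2, align 2) → ends 34
pad 6 to align 8 for cooldown
cooldown at 40 (size 32, align 8) → ends 72
y at 72 (size 4, align 4) → ends 76
tail pad 4 to reach multiple of 8
total 80 bytes, alignment 8

80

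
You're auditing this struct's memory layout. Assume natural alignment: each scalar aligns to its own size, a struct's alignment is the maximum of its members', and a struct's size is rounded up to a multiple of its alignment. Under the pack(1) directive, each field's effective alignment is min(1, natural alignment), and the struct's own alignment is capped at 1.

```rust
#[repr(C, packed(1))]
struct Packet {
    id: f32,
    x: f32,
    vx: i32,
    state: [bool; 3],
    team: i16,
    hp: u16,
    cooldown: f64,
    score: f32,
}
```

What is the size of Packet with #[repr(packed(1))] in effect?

31

@0: id [4B, align 1] → 4
@4: x [4B, align 1] → 8
@8: vx [4B, align 1] → 12
@12: state [3B, align 1] → 15
@15: team [2B, align 1] → 17
@17: hp [2B, align 1] → 19
@19: cooldown [8B, align 1] → 27
@27: score [4B, align 1] → 31
size 31, align 1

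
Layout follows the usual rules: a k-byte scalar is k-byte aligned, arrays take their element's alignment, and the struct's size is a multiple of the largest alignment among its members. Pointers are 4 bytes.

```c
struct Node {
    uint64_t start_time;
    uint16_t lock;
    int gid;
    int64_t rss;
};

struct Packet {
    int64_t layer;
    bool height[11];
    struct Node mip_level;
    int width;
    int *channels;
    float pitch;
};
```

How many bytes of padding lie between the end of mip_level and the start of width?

Node: 0..8  start_time  (8B, 8-aligned); 8..10  lock  (2B, 2-aligned); 10..12  -- padding (2B); 12..16  gid  (4B, 4-aligned); 16..24  rss  (8B, 8-aligned); sizeof = 24, alignof = 8
0..8  layer  (8B, 8-aligned)
8..19  height  (11B, 1-aligned)
19..24  -- padding (5B)
24..48  mip_level  (24B, 8-aligned)
48..52  width  (4B, 4-aligned)

0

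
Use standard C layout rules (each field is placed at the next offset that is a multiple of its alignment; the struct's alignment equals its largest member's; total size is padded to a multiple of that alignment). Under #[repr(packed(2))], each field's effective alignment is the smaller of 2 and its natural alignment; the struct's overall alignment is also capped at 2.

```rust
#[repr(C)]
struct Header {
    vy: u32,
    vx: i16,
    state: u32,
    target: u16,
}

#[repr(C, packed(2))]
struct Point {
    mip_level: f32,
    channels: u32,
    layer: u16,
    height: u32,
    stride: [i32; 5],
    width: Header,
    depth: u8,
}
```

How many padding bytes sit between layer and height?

0

Header: 0..4  vy  (4B, 4-aligned); 4..6  vx  (2B, 2-aligned); 6..8  -- padding (2B); 8..12  state  (4B, 4-aligned); 12..14  target  (2B, 2-aligned); 14..16  -- tail padding (2B); sizeof = 16, alignof = 4
0..4  mip_level  (4B, 2-aligned)
4..8  channels  (4B, 2-aligned)
8..10  layer  (2B, 2-aligned)
10..14  height  (4B, 2-aligned)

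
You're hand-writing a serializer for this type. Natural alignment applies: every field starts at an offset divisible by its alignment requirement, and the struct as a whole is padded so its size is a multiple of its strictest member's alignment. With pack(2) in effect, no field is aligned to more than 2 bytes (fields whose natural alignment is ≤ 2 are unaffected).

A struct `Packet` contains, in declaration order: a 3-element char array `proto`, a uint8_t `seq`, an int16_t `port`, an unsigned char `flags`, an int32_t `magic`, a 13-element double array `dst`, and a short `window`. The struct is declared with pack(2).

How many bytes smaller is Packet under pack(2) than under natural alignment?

natural layout:
  @0: proto [3B, align 1] → 3
  @3: seq [1B, align 1] → 4
  @4: port [2B, align 2] → 6
  @6: flags [1B, align 1] → 7
  +1 pad (align 4)
  @8: magic [4B, align 4] → 12
  +4 pad (align 8)
  @16: dst [104B, align 8] → 120
  @120: window [2B, align 2] → 122
  +6 tail pad (align 8)
  size 128, align 8
packed(2) layout:
  @0: proto [3B, align 1] → 3
  @3: seq [1B, align 1] → 4
  @4: port [2B, align 2] → 6
  @6: flags [1B, align 1] → 7
  +1 pad (align 2)
  @8: magic [4B, align 2] → 12
  @12: dst [104B, align 2] → 116
  @116: window [2B, align 2] → 118
  size 118, align 2
128 − 118 = 10

10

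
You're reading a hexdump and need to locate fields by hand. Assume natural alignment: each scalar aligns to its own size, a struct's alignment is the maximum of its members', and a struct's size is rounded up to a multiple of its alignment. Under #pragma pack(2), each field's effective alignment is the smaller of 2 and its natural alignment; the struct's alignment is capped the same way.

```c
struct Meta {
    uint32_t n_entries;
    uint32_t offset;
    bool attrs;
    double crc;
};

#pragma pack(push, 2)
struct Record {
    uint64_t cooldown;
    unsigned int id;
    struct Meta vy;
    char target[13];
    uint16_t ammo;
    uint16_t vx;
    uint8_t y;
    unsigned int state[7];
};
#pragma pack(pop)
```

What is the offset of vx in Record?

52

Meta: n_entries at 0 (size 4, align 4) → ends 4; offset at 4 (size 4, align 4) → ends 8; attrs at 8 (size 1, align 1) → ends 9; pad 7 to align 8 for crc; crc at 16 (size 8, align 8) → ends 24; total 24 bytes, alignment 8
cooldown at 0 (size 8, align 2) → ends 8
id at 8 (size 4, align 2) → ends 12
vy at 12 (size 24, align 2) → ends 36
target at 36 (size 13, align 1) → ends 49
pad 1 to align 2 for ammo
ammo at 50 (size 2, align 2) → ends 52
vx at 52 (size 2, align 2) → ends 54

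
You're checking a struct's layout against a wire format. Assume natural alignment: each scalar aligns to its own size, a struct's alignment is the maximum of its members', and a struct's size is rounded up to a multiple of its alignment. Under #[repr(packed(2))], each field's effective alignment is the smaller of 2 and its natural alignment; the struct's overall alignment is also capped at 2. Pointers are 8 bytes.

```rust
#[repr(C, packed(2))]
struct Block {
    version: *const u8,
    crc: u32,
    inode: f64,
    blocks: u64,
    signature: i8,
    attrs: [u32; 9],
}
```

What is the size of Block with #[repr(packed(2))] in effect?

0..8  version  (8B, 2-aligned)
8..12  crc  (4B, 2-aligned)
12..20  inode  (8B, 2-aligned)
20..28  blocks  (8B, 2-aligned)
28..29  signature  (1B, 1-aligned)
29..30  -- padding (1B)
30..66  attrs  (36B, 2-aligned)
sizeof = 66, alignof = 2

66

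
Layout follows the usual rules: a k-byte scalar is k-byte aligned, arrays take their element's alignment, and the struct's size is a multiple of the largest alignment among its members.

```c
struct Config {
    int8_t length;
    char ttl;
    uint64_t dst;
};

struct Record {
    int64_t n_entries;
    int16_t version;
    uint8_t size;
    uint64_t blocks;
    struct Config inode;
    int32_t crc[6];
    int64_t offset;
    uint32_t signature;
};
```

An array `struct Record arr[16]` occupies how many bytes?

1280

Config: 0..1  length  (1B, 1-aligned); 1..2  ttl  (1B, 1-aligned); 2..8  -- padding (6B); 8..16  dst  (8B, 8-aligned); sizeof = 16, alignof = 8
0..8  n_entries  (8B, 8-aligned)
8..10  version  (2B, 2-aligned)
10..11  size  (1B, 1-aligned)
11..16  -- padding (5B)
16..24  blocks  (8B, 8-aligned)
24..40  inode  (16B, 8-aligned)
40..64  crc  (24B, 4-aligned)
64..72  offset  (8B, 8-aligned)
72..76  signature  (4B, 4-aligned)
76..80  -- tail padding (4B)
sizeof = 80, alignof = 8
array of 16: 16 × 80 = 1280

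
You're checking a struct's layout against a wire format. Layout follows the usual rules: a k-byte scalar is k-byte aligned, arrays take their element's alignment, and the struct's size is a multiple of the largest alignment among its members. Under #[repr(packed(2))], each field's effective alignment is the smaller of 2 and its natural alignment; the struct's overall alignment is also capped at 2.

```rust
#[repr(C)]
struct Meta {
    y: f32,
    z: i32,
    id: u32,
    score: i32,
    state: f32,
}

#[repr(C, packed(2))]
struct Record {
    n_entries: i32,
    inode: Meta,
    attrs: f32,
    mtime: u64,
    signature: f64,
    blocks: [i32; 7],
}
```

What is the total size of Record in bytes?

Meta: y at 0 (size 4, align 4) → ends 4; z at 4 (size 4, align 4) → ends 8; id at 8 (size 4, align 4) → ends 12; score at 12 (size 4, align 4) → ends 16; state at 16 (size 4, align 4) → ends 20; total 20 bytes, alignment 4
n_entries at 0 (size 4, align 2) → ends 4
inode at 4 (size 20, align 2) → ends 24
attrs at 24 (size 4, align 2) → ends 28
mtime at 28 (size 8, align 2) → ends 36
signature at 36 (size 8, align 2) → ends 44
blocks at 44 (size 28, align 2) → ends 72
total 72 bytes, alignment 2

72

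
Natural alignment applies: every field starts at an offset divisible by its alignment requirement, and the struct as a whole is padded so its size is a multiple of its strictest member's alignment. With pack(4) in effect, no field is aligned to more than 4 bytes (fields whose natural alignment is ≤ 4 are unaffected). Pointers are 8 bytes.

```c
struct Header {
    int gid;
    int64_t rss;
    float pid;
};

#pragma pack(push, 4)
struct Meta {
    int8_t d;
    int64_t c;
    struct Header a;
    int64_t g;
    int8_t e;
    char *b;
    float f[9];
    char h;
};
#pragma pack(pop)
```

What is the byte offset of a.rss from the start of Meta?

20

Header: @0: gid [4B, align 4] → 4; +4 pad (align 8); @8: rss [8B, align 8] → 16; @16: pid [4B, align 4] → 20; +4 tail pad (align 8); size 24, align 8
@0: d [1B, align 1] → 1
+3 pad (align 4)
@4: c [8B, align 4] → 12
@12: a [24B, align 4] → 36
within Header: rss at 8
12 + 8 = 20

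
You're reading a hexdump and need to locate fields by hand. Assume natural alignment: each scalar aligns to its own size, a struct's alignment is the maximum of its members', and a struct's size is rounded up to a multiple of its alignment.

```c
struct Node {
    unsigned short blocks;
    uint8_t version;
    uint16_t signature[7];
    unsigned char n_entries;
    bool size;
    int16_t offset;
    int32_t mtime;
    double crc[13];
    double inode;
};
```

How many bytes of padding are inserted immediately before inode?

@0: blocks [2B, align 2] → 2
@2: version [1B, align 1] → 3
+1 pad (align 2)
@4: signature [14B, align 2] → 18
@18: n_entries [1B, align 1] → 19
@19: size [1B, align 1] → 20
@20: offset [2B, align 2] → 22
+2 pad (align 4)
@24: mtime [4B, align 4] → 28
+4 pad (align 8)
@32: crc [104B, align 8] → 136
@136: inode [8B, align 8] → 144

0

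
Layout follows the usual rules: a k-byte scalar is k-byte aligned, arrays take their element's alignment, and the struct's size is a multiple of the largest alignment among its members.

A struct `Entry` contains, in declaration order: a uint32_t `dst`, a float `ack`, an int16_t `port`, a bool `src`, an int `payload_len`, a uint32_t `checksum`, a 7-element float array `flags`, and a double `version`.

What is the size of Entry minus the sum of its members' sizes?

@0: dst [4B, align 4] → 4
@4: ack [4B, align 4] → 8
@8: port [2B, align 2] → 10
@10: src [1B, align 1] → 11
+1 pad (align 4)
@12: payload_len [4B, align 4] → 16
@16: checksum [4B, align 4] → 20
@20: flags [28B, align 4] → 48
@48: version [8B, align 8] → 56
size 56, align 8
data bytes 55, size 56 → padding 1

1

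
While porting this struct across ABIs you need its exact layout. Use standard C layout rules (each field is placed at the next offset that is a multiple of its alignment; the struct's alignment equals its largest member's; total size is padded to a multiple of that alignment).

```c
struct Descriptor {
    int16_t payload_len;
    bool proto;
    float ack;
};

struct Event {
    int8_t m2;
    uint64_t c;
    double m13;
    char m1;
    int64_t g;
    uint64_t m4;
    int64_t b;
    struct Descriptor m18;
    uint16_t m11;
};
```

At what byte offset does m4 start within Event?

40

Descriptor: payload_len at 0 (size 2, align 2) → ends 2; proto at 2 (size 1, align 1) → ends 3; pad 1 to align 4 for ack; ack at 4 (size 4, align 4) → ends 8; total 8 bytes, alignment 4
m2 at 0 (size 1, align 1) → ends 1
pad 7 to align 8 for c
c at 8 (size 8, align 8) → ends 16
m13 at 16 (size 8, align 8) → ends 24
m1 at 24 (size 1, align 1) → ends 25
pad 7 to align 8 for g
g at 32 (size 8, align 8) → ends 40
m4 at 40 (size 8, align 8) → ends 48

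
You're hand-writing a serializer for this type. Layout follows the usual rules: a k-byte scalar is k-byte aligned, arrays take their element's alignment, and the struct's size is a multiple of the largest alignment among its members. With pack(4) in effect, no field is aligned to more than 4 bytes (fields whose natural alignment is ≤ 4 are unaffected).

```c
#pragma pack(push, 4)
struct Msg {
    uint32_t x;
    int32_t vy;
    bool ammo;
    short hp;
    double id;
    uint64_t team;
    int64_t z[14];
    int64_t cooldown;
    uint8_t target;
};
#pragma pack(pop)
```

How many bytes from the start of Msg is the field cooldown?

140

x at 0 (size 4, align 4) → ends 4
vy at 4 (size 4, align 4) → ends 8
ammo at 8 (size 1, align 1) → ends 9
pad 1 to align 2 for hp
hp at 10 (size 2, align 2) → ends 12
id at 12 (size 8, align 4) → ends 20
team at 20 (size 8, align 4) → ends 28
z at 28 (size 112, align 4) → ends 140
cooldown at 140 (size 8, align 4) → ends 148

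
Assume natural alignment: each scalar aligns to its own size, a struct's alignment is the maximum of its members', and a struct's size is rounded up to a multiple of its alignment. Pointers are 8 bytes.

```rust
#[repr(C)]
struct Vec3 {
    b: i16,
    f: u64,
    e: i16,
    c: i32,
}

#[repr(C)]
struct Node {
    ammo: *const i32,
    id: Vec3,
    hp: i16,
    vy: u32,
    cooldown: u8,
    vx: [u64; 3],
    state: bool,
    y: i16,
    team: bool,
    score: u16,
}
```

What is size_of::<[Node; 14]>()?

1120

Vec3: 0..2  b  (2B, 2-aligned); 2..8  -- padding (6B); 8..16  f  (8B, 8-aligned); 16..18  e  (2B, 2-aligned); 18..20  -- padding (2B); 20..24  c  (4B, 4-aligned); sizeof = 24, alignof = 8
0..8  ammo  (8B, 8-aligned)
8..32  id  (24B, 8-aligned)
32..34  hp  (2B, 2-aligned)
34..36  -- padding (2B)
36..40  vy  (4B, 4-aligned)
40..41  cooldown  (1B, 1-aligned)
41..48  -- padding (7B)
48..72  vx  (24B, 8-aligned)
72..73  state  (1B, 1-aligned)
73..74  -- padding (1B)
74..76  y  (2B, 2-aligned)
76..77  team  (1B, 1-aligned)
77..78  -- padding (1B)
78..80  score  (2B, 2-aligned)
sizeof = 80, alignof = 8
array of 14: 14 × 80 = 1120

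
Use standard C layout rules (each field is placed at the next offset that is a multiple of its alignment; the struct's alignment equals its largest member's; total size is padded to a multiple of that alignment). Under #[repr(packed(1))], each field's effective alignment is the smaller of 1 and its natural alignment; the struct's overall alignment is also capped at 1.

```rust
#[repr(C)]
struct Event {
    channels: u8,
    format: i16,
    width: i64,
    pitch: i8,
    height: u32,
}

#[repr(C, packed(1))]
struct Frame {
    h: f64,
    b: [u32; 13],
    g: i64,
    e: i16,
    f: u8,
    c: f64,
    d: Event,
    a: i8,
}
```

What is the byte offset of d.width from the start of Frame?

87

Event: @0: channels [1B, align 1] → 1; +1 pad (align 2); @2: format [2B, align 2] → 4; +4 pad (align 8); @8: width [8B, align 8] → 16; @16: pitch [1B, align 1] → 17; +3 pad (align 4); @20: height [4B, align 4] → 24; size 24, align 8
@0: h [8B, align 1] → 8
@8: b [52B, align 1] → 60
@60: g [8B, align 1] → 68
@68: e [2B, align 1] → 70
@70: f [1B, align 1] → 71
@71: c [8B, align 1] → 79
@79: d [24B, align 1] → 103
within Event: width at 8
79 + 8 = 87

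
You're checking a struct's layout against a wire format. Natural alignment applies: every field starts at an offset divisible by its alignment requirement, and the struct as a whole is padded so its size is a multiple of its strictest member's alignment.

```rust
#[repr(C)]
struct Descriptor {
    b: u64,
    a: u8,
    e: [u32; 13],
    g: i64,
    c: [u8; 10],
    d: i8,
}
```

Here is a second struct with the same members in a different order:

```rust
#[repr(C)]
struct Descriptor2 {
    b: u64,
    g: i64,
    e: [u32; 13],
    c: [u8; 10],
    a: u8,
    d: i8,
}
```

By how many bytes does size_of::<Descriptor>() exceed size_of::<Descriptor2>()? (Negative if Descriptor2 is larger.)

8

0..8  b  (8B, 8-aligned)
8..9  a  (1B, 1-aligned)
9..12  -- padding (3B)
12..64  e  (52B, 4-aligned)
64..72  g  (8B, 8-aligned)
72..82  c  (10B, 1-aligned)
82..83  d  (1B, 1-aligned)
83..88  -- tail padding (5B)
sizeof = 88, alignof = 8
— Descriptor2 —
0..8  b  (8B, 8-aligned)
8..16  g  (8B, 8-aligned)
16..68  e  (52B, 4-aligned)
68..78  c  (10B, 1-aligned)
78..79  a  (1B, 1-aligned)
79..80  d  (1B, 1-aligned)
sizeof = 80, alignof = 8
88 − 80 = 8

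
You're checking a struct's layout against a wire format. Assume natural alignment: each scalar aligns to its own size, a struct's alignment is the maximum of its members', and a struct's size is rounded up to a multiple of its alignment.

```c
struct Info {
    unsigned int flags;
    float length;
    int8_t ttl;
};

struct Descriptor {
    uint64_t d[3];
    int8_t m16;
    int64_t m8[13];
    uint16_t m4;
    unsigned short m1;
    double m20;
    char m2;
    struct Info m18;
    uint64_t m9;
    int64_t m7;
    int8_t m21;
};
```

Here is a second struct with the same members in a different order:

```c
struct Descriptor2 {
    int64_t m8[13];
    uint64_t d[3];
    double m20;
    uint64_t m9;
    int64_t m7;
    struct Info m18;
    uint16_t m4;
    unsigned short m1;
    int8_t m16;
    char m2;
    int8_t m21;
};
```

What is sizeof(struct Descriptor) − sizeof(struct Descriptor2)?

16

Info: flags at 0 (size 4, align 4) → ends 4; length at 4 (size 4, align 4) → ends 8; ttl at 8 (size 1, align 1) → ends 9; tail pad 3 to reach multiple of 4; total 12 bytes, alignment 4
d at 0 (size 24, align 8) → ends 24
m16 at 24 (size 1, align 1) → ends 25
pad 7 to align 8 for m8
m8 at 32 (size 104, align 8) → ends 136
m4 at 136 (size 2, align 2) → ends 138
m1 at 138 (size 2, align 2) → ends 140
pad 4 to align 8 for m20
m20 at 144 (size 8, align 8) → ends 152
m2 at 152 (size 1, align 1) → ends 153
pad 3 to align 4 for m18
m18 at 156 (size 12, align 4) → ends 168
m9 at 168 (size 8, align 8) → ends 176
m7 at 176 (size 8, align 8) → ends 184
m21 at 184 (size 1, align 1) → ends 185
tail pad 7 to reach multiple of 8
total 192 bytes, alignment 8
— Descriptor2 —
m8 at 0 (size 104, align 8) → ends 104
d at 104 (size 24, align 8) → ends 128
m20 at 128 (size 8, align 8) → ends 136
m9 at 136 (size 8, align 8) → ends 144
m7 at 144 (size 8, align 8) → ends 152
m18 at 152 (size 12, align 4) → ends 164
m4 at 164 (size 2, align 2) → ends 166
m1 at 166 (size 2, align 2) → ends 168
m16 at 168 (size 1, align 1) → ends 169
m2 at 169 (size 1, align 1) → ends 170
m21 at 170 (size 1, align 1) → ends 171
tail pad 5 to reach multiple of 8
total 176 bytes, alignment 8
192 − 176 = 16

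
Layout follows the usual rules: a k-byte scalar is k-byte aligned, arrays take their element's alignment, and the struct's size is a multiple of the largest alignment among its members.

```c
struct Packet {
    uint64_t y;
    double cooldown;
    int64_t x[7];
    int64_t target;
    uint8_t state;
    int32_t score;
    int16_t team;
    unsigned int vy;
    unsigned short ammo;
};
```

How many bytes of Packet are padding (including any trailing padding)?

11

0..8  y  (8B, 8-aligned)
8..16  cooldown  (8B, 8-aligned)
16..72  x  (56B, 8-aligned)
72..80  target  (8B, 8-aligned)
80..81  state  (1B, 1-aligned)
81..84  -- padding (3B)
84..88  score  (4B, 4-aligned)
88..90  team  (2B, 2-aligned)
90..92  -- padding (2B)
92..96  vy  (4B, 4-aligned)
96..98  ammo  (2B, 2-aligned)
98..104  -- tail padding (6B)
sizeof = 104, alignof = 8
data bytes 93, size 104 → padding 11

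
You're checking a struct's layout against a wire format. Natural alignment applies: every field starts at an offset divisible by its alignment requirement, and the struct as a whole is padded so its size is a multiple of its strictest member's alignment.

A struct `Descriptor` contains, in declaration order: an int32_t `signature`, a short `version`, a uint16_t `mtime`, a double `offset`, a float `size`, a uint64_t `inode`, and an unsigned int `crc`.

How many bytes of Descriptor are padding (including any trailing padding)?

8

@0: signature [4B, align 4] → 4
@4: version [2B, align 2] → 6
@6: mtime [2B, align 2] → 8
@8: offset [8B, align 8] → 16
@16: size [4B, align 4] → 20
+4 pad (align 8)
@24: inode [8B, align 8] → 32
@32: crc [4B, align 4] → 36
+4 tail pad (align 8)
size 40, align 8
data bytes 32, size 40 → padding 8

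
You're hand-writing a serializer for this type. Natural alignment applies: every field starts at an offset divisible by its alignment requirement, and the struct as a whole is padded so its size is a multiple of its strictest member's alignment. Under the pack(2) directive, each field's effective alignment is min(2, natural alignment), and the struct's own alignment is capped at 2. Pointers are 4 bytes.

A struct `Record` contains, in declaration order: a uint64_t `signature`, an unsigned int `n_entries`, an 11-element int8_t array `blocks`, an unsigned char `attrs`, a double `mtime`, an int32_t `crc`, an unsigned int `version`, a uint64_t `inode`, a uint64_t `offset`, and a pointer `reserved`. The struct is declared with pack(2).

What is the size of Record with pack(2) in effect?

60

signature at 0 (size 8, align 2) → ends 8
n_entries at 8 (size 4, align 2) → ends 12
blocks at 12 (size 11, align 1) → ends 23
attrs at 23 (size 1, align 1) → ends 24
mtime at 24 (size 8, align 2) → ends 32
crc at 32 (size 4, align 2) → ends 36
version at 36 (size 4, align 2) → ends 40
inode at 40 (size 8, align 2) → ends 48
offset at 48 (size 8, align 2) → ends 56
reserved at 56 (size 4, align 2) → ends 60
total 60 bytes, alignment 2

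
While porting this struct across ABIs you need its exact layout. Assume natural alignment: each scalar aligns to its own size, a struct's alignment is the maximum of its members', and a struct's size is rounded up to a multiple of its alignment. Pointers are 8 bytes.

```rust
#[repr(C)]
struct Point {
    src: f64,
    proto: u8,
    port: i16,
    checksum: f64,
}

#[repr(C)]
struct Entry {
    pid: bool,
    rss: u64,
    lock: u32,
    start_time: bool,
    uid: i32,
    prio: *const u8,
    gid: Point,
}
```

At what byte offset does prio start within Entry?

Point: src at 0 (size 8, align 8) → ends 8; proto at 8 (size 1, align 1) → ends 9; pad 1 to align 2 for port; port at 10 (size 2, align 2) → ends 12; pad 4 to align 8 for checksum; checksum at 16 (size 8, align 8) → ends 24; total 24 bytes, alignment 8
pid at 0 (size 1, align 1) → ends 1
pad 7 to align 8 for rss
rss at 8 (size 8, align 8) → ends 16
lock at 16 (size 4, align 4) → ends 20
start_time at 20 (size 1, align 1) → ends 21
pad 3 to align 4 for uid
uid at 24 (size 4, align 4) → ends 28
pad 4 to align 8 for prio
prio at 32 (size 8, align 8) → ends 40

32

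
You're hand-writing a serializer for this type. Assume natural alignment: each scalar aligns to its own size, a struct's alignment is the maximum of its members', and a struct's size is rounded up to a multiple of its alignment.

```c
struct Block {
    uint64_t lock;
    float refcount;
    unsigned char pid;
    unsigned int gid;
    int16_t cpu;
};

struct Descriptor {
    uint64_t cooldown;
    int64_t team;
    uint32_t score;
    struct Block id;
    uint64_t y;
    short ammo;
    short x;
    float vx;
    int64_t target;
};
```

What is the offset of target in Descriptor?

Block: lock at 0 (size 8, align 8) → ends 8; refcount at 8 (size 4, align 4) → ends 12; pid at 12 (size 1, align 1) → ends 13; pad 3 to align 4 for gid; gid at 16 (size 4, align 4) → ends 20; cpu at 20 (size 2, align 2) → ends 22; tail pad 2 to reach multiple of 8; total 24 bytes, alignment 8
cooldown at 0 (size 8, align 8) → ends 8
team at 8 (size 8, align 8) → ends 16
score at 16 (size 4, align 4) → ends 20
pad 4 to align 8 for id
id at 24 (size 24, align 8) → ends 48
y at 48 (size 8, align 8) → ends 56
ammo at 56 (size 2, align 2) → ends 58
x at 58 (size 2, align 2) → ends 60
vx at 60 (size 4, align 4) → ends 64
target at 64 (size 8, align 8) → ends 72

64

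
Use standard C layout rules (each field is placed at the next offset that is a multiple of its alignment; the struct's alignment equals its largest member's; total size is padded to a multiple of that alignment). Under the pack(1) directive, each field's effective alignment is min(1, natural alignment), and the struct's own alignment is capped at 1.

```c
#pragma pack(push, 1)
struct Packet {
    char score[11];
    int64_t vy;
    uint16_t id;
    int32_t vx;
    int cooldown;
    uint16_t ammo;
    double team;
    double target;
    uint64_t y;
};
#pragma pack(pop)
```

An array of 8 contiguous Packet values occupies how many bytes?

440

0..11  score  (11B, 1-aligned)
11..19  vy  (8B, 1-aligned)
19..21  id  (2B, 1-aligned)
21..25  vx  (4B, 1-aligned)
25..29  cooldown  (4B, 1-aligned)
29..31  ammo  (2B, 1-aligned)
31..39  team  (8B, 1-aligned)
39..47  target  (8B, 1-aligned)
47..55  y  (8B, 1-aligned)
sizeof = 55, alignof = 1
array of 8: 8 × 55 = 440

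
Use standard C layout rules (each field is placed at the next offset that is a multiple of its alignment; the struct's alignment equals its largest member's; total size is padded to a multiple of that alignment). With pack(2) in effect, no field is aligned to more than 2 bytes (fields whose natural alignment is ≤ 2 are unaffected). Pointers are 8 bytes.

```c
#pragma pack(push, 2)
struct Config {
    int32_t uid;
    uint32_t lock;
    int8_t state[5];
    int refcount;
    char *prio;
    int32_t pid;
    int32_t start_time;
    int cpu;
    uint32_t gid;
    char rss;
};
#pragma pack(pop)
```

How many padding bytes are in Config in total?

@0: uid [4B, align 2] → 4
@4: lock [4B, align 2] → 8
@8: state [5B, align 1] → 13
+1 pad (align 2)
@14: refcount [4B, align 2] → 18
@18: prio [8B, align 2] → 26
@26: pid [4B, align 2] → 30
@30: start_time [4B, align 2] → 34
@34: cpu [4B, align 2] → 38
@38: gid [4B, align 2] → 42
@42: rss [1B, align 1] → 43
+1 tail pad (align 2)
size 44, align 2
data bytes 42, size 44 → padding 2

2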